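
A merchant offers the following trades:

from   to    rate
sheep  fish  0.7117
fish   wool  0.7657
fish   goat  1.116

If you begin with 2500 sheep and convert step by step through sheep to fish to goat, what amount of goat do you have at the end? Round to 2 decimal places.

2500 sheep × 0.7117 = 1779.25 fish
1779.25 fish × 1.116 = 1985.643 goat

1985.64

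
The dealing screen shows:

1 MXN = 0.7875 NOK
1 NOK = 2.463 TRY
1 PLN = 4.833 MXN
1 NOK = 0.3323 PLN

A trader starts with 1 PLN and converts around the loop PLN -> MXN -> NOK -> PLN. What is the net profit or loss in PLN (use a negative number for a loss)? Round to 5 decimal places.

0.26473

1 PLN × 4.833 = 4.833 MXN
4.833 MXN × 0.7875 = 3.8059875 NOK
3.8059875 NOK × 0.3323 = 1.26472964625 PLN
Net change: 1.26472964625 − 1 = 0.26472964625 PLN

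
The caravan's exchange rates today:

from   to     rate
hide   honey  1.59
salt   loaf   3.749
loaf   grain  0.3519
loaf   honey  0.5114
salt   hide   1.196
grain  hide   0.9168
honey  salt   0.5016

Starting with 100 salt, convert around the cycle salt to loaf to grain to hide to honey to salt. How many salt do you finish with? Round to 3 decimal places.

96.464

100 salt × 3.749 = 374.9 loaf
374.9 loaf × 0.3519 = 131.92731 grain
131.92731 grain × 0.9168 = 120.950957808 hide
120.950957808 hide × 1.59 = 192.31202291472 honey
192.31202291472 honey × 0.5016 = 96.463710694023552 salt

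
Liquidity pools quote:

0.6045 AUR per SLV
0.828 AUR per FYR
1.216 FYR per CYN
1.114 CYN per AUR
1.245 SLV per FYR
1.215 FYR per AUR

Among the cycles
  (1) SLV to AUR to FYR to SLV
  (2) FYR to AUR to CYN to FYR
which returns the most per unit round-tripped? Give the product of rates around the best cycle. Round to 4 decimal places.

(1) 0.6045 × 1.215 × 1.245 = 0.91441
(2) 0.828 × 1.114 × 1.216 = 1.12163
Highest is cycle (2) at 1.1216 (>1, arbitrage).

1.1216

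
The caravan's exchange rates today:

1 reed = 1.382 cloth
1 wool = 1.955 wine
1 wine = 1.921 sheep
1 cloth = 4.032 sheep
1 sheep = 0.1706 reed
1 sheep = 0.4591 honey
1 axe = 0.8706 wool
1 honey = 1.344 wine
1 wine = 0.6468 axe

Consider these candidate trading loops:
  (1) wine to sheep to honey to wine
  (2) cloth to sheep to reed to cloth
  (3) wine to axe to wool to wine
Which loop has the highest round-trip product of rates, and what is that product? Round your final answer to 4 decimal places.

1.1853

(1) 1.921 × 0.4591 × 1.344 = 1.18532
(2) 4.032 × 0.1706 × 1.382 = 0.95062
(3) 0.6468 × 0.8706 × 1.955 = 1.10087
Highest is cycle (1) at 1.1853 (>1, arbitrage).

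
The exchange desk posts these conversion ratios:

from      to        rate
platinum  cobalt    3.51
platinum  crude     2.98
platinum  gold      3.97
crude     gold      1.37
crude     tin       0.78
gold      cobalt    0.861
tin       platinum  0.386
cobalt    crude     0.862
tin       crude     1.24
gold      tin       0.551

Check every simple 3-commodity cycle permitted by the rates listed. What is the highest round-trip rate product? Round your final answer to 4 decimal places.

cobalt→crude→gold→cobalt: 0.862 × 1.37 × 0.861 = 1.01679
tin→crude→gold→tin: 1.24 × 1.37 × 0.551 = 0.93604
tin→platinum→crude→tin: 0.386 × 2.98 × 0.78 = 0.89722
tin→platinum→gold→tin: 0.386 × 3.97 × 0.551 = 0.84436
Maximum is cobalt→crude→gold→cobalt at 1.0168; arbitrage exists.

1.0168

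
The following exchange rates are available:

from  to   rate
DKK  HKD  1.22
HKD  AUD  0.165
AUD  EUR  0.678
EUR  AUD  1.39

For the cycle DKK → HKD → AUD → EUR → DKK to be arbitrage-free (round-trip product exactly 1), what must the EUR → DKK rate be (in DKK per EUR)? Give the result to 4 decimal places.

7.3270

Known legs of the cycle: 1.22 × 0.165 × 0.678 = 0.1364814
For no arbitrage the full-cycle product must be 1, so the missing rate is 1 / 0.1364814 ≈ 7.327006.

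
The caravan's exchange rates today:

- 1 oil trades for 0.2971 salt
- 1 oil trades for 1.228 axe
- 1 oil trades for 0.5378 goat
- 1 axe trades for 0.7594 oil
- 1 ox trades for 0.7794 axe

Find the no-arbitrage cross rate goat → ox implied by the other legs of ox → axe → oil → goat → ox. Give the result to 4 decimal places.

3.1416

Known legs of the cycle: 0.7794 × 0.7594 × 0.5378 = 0.318311106408
For no arbitrage the full-cycle product must be 1, so the missing rate is 1 / 0.318311106408 ≈ 3.141581.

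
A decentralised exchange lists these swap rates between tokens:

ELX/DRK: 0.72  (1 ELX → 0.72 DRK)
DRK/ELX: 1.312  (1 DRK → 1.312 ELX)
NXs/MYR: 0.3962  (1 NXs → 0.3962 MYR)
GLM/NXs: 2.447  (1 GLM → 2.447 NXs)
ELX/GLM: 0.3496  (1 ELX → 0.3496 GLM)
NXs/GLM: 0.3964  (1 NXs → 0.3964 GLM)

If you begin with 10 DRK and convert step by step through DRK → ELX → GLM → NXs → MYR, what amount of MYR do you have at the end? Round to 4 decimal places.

4.4469

10 DRK × 1.312 = 13.12 ELX
13.12 ELX × 0.3496 = 4.586752 GLM
4.586752 GLM × 2.447 = 11.223782144 NXs
11.223782144 NXs × 0.3962 = 4.4468624854528 MYR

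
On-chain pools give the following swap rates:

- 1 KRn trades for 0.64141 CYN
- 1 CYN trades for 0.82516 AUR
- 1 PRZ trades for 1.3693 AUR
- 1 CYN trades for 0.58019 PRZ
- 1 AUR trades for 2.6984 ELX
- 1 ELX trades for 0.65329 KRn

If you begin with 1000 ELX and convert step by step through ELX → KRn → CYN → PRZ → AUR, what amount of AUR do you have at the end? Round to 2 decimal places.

1000 ELX × 0.65329 = 653.29 KRn
653.29 KRn × 0.64141 = 419.0267389 CYN
419.0267389 CYN × 0.58019 = 243.115123642391 PRZ
243.115123642391 PRZ × 1.3693 = 332.8975388035259963 AUR

332.90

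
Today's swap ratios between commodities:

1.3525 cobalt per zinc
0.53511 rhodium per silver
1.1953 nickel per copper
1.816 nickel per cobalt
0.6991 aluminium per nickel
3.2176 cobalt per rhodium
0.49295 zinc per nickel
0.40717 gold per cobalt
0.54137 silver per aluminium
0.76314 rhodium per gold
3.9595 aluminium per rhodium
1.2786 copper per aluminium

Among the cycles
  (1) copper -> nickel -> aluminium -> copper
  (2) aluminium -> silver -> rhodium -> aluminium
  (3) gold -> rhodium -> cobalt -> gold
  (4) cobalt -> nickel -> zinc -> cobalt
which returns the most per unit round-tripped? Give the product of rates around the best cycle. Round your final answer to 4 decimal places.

(1) 1.1953 × 0.6991 × 1.2786 = 1.06844
(2) 0.54137 × 0.53511 × 3.9595 = 1.14704
(3) 0.76314 × 3.2176 × 0.40717 = 0.99980
(4) 1.816 × 0.49295 × 1.3525 = 1.21075
Highest is cycle (4) at 1.2108 (>1, arbitrage).

1.2108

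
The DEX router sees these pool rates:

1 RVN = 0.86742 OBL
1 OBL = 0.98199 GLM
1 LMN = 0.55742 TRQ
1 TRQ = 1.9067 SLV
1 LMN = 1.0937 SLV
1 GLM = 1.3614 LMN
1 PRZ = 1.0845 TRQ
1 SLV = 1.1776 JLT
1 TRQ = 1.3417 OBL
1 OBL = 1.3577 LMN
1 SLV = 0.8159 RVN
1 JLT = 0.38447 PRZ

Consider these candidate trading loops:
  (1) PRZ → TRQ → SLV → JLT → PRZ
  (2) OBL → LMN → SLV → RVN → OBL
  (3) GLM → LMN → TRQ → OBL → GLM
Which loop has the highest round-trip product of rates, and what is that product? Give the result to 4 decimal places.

(1) 1.0845 × 1.9067 × 1.1776 × 0.38447 = 0.93621
(2) 1.3577 × 1.0937 × 0.8159 × 0.86742 = 1.05092
(3) 1.3614 × 0.55742 × 1.3417 × 0.98199 = 0.99984
Highest is cycle (2) at 1.0509 (>1, arbitrage).

1.0509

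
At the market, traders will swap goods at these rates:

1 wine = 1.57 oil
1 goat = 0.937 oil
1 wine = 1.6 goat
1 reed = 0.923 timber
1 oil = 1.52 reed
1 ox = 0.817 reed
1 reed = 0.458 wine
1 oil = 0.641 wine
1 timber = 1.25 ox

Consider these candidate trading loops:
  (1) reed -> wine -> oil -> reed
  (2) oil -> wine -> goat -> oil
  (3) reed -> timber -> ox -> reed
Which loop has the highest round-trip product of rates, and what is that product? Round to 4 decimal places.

1.0930

(1) 0.458 × 1.57 × 1.52 = 1.09297
(2) 0.641 × 1.6 × 0.937 = 0.96099
(3) 0.923 × 1.25 × 0.817 = 0.94261
Highest is cycle (1) at 1.0930 (>1, arbitrage).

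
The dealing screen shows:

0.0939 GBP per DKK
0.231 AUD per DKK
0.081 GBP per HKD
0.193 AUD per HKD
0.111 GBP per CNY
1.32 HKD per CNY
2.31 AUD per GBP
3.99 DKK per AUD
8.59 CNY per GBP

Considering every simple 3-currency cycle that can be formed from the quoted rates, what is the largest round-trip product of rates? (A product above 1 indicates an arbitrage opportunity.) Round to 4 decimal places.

GBP→CNY→HKD→GBP: 8.59 × 1.32 × 0.081 = 0.91844
GBP→AUD→DKK→GBP: 2.31 × 3.99 × 0.0939 = 0.86547
Maximum is GBP→CNY→HKD→GBP at 0.9184; no arbitrage — every cycle loses value.

0.9184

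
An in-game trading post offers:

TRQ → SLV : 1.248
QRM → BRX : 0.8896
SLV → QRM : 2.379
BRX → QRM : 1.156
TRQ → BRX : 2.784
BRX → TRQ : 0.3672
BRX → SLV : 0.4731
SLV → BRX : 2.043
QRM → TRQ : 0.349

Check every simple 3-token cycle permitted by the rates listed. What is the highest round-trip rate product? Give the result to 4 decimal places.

1.1232

BRX→QRM→TRQ→BRX: 1.156 × 0.349 × 2.784 = 1.12319
SLV→QRM→TRQ→SLV: 2.379 × 0.349 × 1.248 = 1.03618
BRX→SLV→QRM→BRX: 0.4731 × 2.379 × 0.8896 = 1.00125
BRX→TRQ→SLV→BRX: 0.3672 × 1.248 × 2.043 = 0.93624
Maximum is BRX→QRM→TRQ→BRX at 1.1232; arbitrage exists.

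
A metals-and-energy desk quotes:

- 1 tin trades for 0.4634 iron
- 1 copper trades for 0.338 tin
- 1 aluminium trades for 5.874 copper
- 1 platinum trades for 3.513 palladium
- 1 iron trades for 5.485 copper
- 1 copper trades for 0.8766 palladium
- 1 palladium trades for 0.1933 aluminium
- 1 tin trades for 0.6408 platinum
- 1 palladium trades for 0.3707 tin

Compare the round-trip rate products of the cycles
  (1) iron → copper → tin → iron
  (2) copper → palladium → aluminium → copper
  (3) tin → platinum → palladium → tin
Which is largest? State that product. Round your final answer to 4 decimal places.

(1) 5.485 × 0.338 × 0.4634 = 0.85911
(2) 0.8766 × 0.1933 × 5.874 = 0.99533
(3) 0.6408 × 3.513 × 0.3707 = 0.83449
Highest is cycle (2) at 0.9953 (≤1, no arbitrage).

0.9953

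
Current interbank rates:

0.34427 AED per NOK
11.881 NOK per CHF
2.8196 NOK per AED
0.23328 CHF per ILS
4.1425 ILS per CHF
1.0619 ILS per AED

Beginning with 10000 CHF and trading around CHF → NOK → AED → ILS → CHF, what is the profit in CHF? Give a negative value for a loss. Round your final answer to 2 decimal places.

10000 CHF × 11.881 = 118810 NOK
118810 NOK × 0.34427 = 40902.7187 AED
40902.7187 AED × 1.0619 = 43434.59698753 ILS
43434.59698753 ILS × 0.23328 = 10132.4227852509984 CHF
Net change: 10132.4227852509984 − 10000 = 132.4227852509984 CHF

132.42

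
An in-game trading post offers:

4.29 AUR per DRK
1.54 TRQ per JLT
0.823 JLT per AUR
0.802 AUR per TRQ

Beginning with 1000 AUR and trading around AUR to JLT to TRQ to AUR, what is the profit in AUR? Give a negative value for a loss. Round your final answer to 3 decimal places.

16.471

1000 AUR × 0.823 = 823 JLT
823 JLT × 1.54 = 1267.42 TRQ
1267.42 TRQ × 0.802 = 1016.47084 AUR
Net change: 1016.47084 − 1000 = 16.47084 AUR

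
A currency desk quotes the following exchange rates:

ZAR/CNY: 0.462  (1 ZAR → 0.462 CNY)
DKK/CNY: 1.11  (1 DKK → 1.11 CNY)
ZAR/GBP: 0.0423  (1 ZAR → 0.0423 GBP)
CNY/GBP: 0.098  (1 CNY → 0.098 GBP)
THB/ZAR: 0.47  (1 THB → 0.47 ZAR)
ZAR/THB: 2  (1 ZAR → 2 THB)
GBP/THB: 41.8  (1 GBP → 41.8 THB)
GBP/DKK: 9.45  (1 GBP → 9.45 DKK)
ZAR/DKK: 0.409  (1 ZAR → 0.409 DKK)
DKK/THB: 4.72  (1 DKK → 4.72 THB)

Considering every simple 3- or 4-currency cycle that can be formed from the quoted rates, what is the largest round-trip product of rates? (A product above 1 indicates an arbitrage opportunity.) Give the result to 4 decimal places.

1.0280

GBP→DKK→CNY→GBP: 9.45 × 1.11 × 0.098 = 1.02797
ZAR→DKK→THB→ZAR: 0.409 × 4.72 × 0.47 = 0.90733
GBP→THB→ZAR→CNY→GBP: 41.8 × 0.47 × 0.462 × 0.098 = 0.88949
GBP→DKK→THB→ZAR→GBP: 9.45 × 4.72 × 0.47 × 0.0423 = 0.88677
GBP→THB→ZAR→GBP: 41.8 × 0.47 × 0.0423 = 0.83103
Maximum is GBP→DKK→CNY→GBP at 1.0280; arbitrage exists.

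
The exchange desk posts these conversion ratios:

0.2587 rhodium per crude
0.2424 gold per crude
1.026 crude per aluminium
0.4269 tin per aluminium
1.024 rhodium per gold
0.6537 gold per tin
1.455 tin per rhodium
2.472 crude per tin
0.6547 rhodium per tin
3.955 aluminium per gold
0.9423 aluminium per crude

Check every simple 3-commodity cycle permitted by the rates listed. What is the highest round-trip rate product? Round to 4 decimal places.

1.1037

aluminium→tin→gold→aluminium: 0.4269 × 0.6537 × 3.955 = 1.10370
crude→aluminium→tin→crude: 0.9423 × 0.4269 × 2.472 = 0.99441
crude→gold→aluminium→crude: 0.2424 × 3.955 × 1.026 = 0.98362
tin→gold→rhodium→tin: 0.6537 × 1.024 × 1.455 = 0.97396
crude→rhodium→tin→crude: 0.2587 × 1.455 × 2.472 = 0.93048
Maximum is aluminium→tin→gold→aluminium at 1.1037; arbitrage exists.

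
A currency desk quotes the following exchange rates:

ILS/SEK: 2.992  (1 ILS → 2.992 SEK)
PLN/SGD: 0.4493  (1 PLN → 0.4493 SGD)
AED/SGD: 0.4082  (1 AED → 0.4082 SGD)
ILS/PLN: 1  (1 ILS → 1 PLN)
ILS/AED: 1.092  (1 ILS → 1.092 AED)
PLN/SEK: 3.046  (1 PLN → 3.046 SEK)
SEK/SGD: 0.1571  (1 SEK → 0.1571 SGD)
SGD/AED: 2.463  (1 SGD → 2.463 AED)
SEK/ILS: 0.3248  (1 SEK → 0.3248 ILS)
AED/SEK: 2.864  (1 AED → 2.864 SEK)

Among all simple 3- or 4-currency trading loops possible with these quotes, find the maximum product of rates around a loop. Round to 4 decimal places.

1.1082

SEK→SGD→AED→SEK: 0.1571 × 2.463 × 2.864 = 1.10819
ILS→AED→SEK→ILS: 1.092 × 2.864 × 0.3248 = 1.01581
ILS→PLN→SEK→ILS: 1 × 3.046 × 0.3248 = 0.98934
Maximum is SEK→SGD→AED→SEK at 1.1082; arbitrage exists.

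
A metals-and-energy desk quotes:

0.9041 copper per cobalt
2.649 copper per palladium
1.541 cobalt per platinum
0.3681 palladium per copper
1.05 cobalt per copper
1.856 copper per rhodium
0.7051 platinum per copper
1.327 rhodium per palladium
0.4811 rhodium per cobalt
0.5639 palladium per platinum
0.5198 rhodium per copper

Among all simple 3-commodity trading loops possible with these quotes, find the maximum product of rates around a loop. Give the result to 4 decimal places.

1.0533

copper→platinum→palladium→copper: 0.7051 × 0.5639 × 2.649 = 1.05326
copper→platinum→cobalt→copper: 0.7051 × 1.541 × 0.9041 = 0.98236
copper→cobalt→rhodium→copper: 1.05 × 0.4811 × 1.856 = 0.93757
copper→palladium→rhodium→copper: 0.3681 × 1.327 × 1.856 = 0.90660
Maximum is copper→platinum→palladium→copper at 1.0533; arbitrage exists.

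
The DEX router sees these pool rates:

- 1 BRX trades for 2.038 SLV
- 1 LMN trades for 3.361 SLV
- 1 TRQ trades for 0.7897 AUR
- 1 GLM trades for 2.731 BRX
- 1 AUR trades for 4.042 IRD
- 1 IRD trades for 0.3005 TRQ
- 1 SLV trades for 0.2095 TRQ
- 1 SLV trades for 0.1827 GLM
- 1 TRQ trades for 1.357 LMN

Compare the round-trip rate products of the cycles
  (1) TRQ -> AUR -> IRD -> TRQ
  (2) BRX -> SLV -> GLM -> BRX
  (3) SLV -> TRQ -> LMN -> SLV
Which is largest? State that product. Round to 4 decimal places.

1.0169

(1) 0.7897 × 4.042 × 0.3005 = 0.95919
(2) 2.038 × 0.1827 × 2.731 = 1.01687
(3) 0.2095 × 1.357 × 3.361 = 0.95550
Highest is cycle (2) at 1.0169 (>1, arbitrage).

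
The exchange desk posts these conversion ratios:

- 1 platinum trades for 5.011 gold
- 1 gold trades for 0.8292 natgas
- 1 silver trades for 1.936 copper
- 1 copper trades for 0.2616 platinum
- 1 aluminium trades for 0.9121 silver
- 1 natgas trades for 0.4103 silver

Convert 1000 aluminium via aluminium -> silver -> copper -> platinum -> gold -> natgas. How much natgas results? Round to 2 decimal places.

1000 aluminium × 0.9121 = 912.1 silver
912.1 silver × 1.936 = 1765.8256 copper
1765.8256 copper × 0.2616 = 461.93997696 platinum
461.93997696 platinum × 5.011 = 2314.78122454656 gold
2314.78122454656 gold × 0.8292 = 1919.416591394007552 natgas

1919.42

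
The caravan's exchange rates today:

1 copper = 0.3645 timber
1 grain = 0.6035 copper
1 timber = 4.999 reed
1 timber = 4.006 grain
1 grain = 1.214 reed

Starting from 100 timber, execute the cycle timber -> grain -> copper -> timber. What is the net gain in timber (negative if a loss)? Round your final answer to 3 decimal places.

-11.878

100 timber × 4.006 = 400.6 grain
400.6 grain × 0.6035 = 241.7621 copper
241.7621 copper × 0.3645 = 88.12228545 timber
Net change: 88.12228545 − 100 = -11.87771455 timber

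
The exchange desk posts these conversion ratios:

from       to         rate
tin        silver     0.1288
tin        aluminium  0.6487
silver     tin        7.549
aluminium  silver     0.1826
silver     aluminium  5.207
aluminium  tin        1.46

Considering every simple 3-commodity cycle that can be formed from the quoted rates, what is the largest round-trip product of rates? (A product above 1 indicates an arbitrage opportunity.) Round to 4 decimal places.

0.9792

silver→aluminium→tin→silver: 5.207 × 1.46 × 0.1288 = 0.97917
silver→tin→aluminium→silver: 7.549 × 0.6487 × 0.1826 = 0.89420
Maximum is silver→aluminium→tin→silver at 0.9792; no arbitrage — every cycle loses value.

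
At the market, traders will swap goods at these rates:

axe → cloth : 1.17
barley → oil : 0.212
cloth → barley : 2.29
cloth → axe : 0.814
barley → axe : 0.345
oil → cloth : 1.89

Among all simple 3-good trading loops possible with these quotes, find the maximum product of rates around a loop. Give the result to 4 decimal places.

axe→cloth→barley→axe: 1.17 × 2.29 × 0.345 = 0.92436
oil→cloth→barley→oil: 1.89 × 2.29 × 0.212 = 0.91756
Maximum is axe→cloth→barley→axe at 0.9244; no arbitrage — every cycle loses value.

0.9244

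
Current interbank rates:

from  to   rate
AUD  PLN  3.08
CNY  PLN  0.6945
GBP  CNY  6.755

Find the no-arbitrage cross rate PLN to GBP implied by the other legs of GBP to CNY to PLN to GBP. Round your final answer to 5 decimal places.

0.21316

Known legs of the cycle: 6.755 × 0.6945 = 4.6913475
For no arbitrage the full-cycle product must be 1, so the missing rate is 1 / 4.6913475 ≈ 0.2131584.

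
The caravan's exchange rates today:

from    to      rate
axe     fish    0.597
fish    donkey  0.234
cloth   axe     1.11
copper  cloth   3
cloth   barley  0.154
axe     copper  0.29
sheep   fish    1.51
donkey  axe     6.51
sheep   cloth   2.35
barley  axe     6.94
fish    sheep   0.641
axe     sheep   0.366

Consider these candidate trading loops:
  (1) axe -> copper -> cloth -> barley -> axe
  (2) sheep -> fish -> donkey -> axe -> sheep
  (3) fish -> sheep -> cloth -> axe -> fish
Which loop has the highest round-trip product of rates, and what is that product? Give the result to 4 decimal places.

(1) 0.29 × 3 × 0.154 × 6.94 = 0.92982
(2) 1.51 × 0.234 × 6.51 × 0.366 = 0.84189
(3) 0.641 × 2.35 × 1.11 × 0.597 = 0.99821
Highest is cycle (3) at 0.9982 (≤1, no arbitrage).

0.9982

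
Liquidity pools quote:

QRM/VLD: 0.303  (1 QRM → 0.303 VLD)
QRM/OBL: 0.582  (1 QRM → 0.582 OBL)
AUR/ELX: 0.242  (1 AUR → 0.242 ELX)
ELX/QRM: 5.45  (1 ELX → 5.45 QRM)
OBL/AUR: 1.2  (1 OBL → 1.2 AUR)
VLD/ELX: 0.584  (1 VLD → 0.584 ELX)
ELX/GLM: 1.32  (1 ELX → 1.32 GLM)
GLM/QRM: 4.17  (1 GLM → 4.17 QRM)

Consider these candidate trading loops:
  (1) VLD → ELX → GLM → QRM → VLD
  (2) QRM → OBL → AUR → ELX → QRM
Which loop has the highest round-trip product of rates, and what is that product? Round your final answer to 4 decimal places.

(1) 0.584 × 1.32 × 4.17 × 0.303 = 0.97401
(2) 0.582 × 1.2 × 0.242 × 5.45 = 0.92112
Highest is cycle (1) at 0.9740 (≤1, no arbitrage).

0.9740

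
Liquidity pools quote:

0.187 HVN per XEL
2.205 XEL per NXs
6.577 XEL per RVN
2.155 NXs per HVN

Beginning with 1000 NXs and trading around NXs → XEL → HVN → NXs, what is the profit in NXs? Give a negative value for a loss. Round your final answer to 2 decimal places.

1000 NXs × 2.205 = 2205 XEL
2205 XEL × 0.187 = 412.335 HVN
412.335 HVN × 2.155 = 888.581925 NXs
Net change: 888.581925 − 1000 = -111.418075 NXs

-111.42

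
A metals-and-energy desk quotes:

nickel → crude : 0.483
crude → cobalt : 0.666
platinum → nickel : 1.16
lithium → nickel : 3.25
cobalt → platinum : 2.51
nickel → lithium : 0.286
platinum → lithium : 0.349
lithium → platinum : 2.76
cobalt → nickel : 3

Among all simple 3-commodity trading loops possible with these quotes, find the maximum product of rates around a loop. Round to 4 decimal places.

cobalt→nickel→crude→cobalt: 3 × 0.483 × 0.666 = 0.96503
lithium→platinum→nickel→lithium: 2.76 × 1.16 × 0.286 = 0.91566
Maximum is cobalt→nickel→crude→cobalt at 0.9650; no arbitrage — every cycle loses value.

0.9650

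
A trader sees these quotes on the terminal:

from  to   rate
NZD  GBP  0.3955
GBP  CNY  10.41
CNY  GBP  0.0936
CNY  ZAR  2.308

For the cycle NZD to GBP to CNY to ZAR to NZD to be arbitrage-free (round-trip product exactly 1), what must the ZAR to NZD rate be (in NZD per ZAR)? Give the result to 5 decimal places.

Known legs of the cycle: 0.3955 × 10.41 × 2.308 = 9.50239374
For no arbitrage the full-cycle product must be 1, so the missing rate is 1 / 9.50239374 ≈ 0.1052366.

0.10524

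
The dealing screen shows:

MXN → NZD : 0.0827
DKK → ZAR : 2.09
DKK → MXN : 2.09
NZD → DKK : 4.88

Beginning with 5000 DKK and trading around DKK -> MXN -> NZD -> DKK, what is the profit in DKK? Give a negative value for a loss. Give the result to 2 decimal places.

5000 DKK × 2.09 = 10450 MXN
10450 MXN × 0.0827 = 864.215 NZD
864.215 NZD × 4.88 = 4217.3692 DKK
Net change: 4217.3692 − 5000 = -782.6308 DKK

-782.63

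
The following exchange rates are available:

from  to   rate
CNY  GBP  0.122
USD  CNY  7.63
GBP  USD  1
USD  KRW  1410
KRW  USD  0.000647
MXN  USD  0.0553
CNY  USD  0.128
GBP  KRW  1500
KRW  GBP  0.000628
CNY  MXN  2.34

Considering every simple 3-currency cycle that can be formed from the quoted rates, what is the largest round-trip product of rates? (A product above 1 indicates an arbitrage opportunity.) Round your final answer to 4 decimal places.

0.9873

USD→CNY→MXN→USD: 7.63 × 2.34 × 0.0553 = 0.98734
USD→CNY→GBP→USD: 7.63 × 0.122 × 1 = 0.93086
KRW→GBP→USD→KRW: 0.000628 × 1 × 1410 = 0.88548
Maximum is USD→CNY→MXN→USD at 0.9873; no arbitrage — every cycle loses value.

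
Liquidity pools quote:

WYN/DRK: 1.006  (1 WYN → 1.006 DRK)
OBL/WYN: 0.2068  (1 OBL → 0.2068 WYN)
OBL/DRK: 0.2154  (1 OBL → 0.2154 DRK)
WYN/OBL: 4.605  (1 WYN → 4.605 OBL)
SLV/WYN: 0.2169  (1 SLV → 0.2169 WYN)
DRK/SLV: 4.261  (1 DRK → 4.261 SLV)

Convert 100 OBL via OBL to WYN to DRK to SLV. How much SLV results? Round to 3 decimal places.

100 OBL × 0.2068 = 20.68 WYN
20.68 WYN × 1.006 = 20.80408 DRK
20.80408 DRK × 4.261 = 88.64618488 SLV

88.646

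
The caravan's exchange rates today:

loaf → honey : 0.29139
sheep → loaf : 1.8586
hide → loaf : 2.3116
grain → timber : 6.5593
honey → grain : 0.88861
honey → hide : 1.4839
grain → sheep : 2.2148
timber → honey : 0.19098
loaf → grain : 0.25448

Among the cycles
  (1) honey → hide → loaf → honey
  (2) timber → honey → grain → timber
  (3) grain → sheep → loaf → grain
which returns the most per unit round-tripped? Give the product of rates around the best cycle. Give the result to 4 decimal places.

(1) 1.4839 × 2.3116 × 0.29139 = 0.99952
(2) 0.19098 × 0.88861 × 6.5593 = 1.11316
(3) 2.2148 × 1.8586 × 0.25448 = 1.04755
Highest is cycle (2) at 1.1132 (>1, arbitrage).

1.1132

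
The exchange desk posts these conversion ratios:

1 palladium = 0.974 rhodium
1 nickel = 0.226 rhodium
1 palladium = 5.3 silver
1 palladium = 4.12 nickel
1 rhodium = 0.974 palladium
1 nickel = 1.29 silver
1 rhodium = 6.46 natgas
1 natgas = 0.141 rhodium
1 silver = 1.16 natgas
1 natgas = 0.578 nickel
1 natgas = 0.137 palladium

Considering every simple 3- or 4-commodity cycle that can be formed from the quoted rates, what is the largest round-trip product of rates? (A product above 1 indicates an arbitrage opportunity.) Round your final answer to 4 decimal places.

rhodium→palladium→nickel→rhodium: 0.974 × 4.12 × 0.226 = 0.90691
nickel→silver→natgas→nickel: 1.29 × 1.16 × 0.578 = 0.86492
rhodium→natgas→palladium→rhodium: 6.46 × 0.137 × 0.974 = 0.86201
palladium→nickel→silver→natgas→palladium: 4.12 × 1.29 × 1.16 × 0.137 = 0.84463
rhodium→palladium→silver→natgas→rhodium: 0.974 × 5.3 × 1.16 × 0.141 = 0.84433
rhodium→natgas→nickel→rhodium: 6.46 × 0.578 × 0.226 = 0.84386
palladium→silver→natgas→palladium: 5.3 × 1.16 × 0.137 = 0.84228
rhodium→natgas→palladium→nickel→rhodium: 6.46 × 0.137 × 4.12 × 0.226 = 0.82406
Maximum is rhodium→palladium→nickel→rhodium at 0.9069; no arbitrage — every cycle loses value.

0.9069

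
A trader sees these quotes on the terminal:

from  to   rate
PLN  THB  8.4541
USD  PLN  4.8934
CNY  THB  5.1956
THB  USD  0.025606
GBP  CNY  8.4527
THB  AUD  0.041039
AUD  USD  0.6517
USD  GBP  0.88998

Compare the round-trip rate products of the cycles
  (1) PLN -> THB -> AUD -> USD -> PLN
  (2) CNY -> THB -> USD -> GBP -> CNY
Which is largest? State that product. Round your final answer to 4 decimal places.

(1) 8.4541 × 0.041039 × 0.6517 × 4.8934 = 1.10643
(2) 5.1956 × 0.025606 × 0.88998 × 8.4527 = 1.00081
Highest is cycle (1) at 1.1064 (>1, arbitrage).

1.1064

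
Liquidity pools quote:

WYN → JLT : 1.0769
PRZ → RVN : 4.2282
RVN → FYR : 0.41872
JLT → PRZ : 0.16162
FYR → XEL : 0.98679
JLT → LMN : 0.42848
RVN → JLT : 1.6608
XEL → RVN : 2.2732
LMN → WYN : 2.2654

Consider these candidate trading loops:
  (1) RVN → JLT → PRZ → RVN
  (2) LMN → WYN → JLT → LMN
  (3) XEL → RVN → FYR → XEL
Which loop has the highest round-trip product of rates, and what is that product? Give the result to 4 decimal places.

1.1349

(1) 1.6608 × 0.16162 × 4.2282 = 1.13493
(2) 2.2654 × 1.0769 × 0.42848 = 1.04532
(3) 2.2732 × 0.41872 × 0.98679 = 0.93926
Highest is cycle (1) at 1.1349 (>1, arbitrage).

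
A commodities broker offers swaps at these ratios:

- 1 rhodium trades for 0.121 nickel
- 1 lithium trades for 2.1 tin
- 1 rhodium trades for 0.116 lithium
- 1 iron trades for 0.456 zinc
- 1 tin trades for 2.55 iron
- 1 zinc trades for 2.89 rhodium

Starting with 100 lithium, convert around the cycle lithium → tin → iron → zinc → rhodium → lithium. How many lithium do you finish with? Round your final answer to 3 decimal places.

81.862

100 lithium × 2.1 = 210 tin
210 tin × 2.55 = 535.5 iron
535.5 iron × 0.456 = 244.188 zinc
244.188 zinc × 2.89 = 705.70332 rhodium
705.70332 rhodium × 0.116 = 81.86158512 lithium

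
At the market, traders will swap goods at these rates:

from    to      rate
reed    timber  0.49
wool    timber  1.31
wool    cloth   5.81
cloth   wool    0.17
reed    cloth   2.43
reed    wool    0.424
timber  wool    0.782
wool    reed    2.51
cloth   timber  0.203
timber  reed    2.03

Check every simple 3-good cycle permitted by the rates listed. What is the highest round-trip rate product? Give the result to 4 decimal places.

1.1275

wool→timber→reed→wool: 1.31 × 2.03 × 0.424 = 1.12754
wool→reed→cloth→wool: 2.51 × 2.43 × 0.17 = 1.03688
reed→cloth→timber→reed: 2.43 × 0.203 × 2.03 = 1.00138
wool→reed→timber→wool: 2.51 × 0.49 × 0.782 = 0.96178
wool→cloth→timber→wool: 5.81 × 0.203 × 0.782 = 0.92231
Maximum is wool→timber→reed→wool at 1.1275; arbitrage exists.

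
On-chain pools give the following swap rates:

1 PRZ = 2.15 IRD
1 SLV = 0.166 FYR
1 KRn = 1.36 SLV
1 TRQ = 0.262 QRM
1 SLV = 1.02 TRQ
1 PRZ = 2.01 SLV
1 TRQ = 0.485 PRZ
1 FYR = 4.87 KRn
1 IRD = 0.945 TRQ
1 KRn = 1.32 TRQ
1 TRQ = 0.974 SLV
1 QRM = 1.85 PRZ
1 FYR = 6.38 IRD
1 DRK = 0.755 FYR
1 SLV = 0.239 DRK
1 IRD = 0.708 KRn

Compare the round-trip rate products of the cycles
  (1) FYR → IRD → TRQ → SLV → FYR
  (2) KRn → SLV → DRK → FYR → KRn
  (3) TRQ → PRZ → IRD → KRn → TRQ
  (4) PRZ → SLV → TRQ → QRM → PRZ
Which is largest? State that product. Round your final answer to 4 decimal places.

1.1951

(1) 6.38 × 0.945 × 0.974 × 0.166 = 0.97481
(2) 1.36 × 0.239 × 0.755 × 4.87 = 1.19512
(3) 0.485 × 2.15 × 0.708 × 1.32 = 0.97451
(4) 2.01 × 1.02 × 0.262 × 1.85 = 0.99373
Highest is cycle (2) at 1.1951 (>1, arbitrage).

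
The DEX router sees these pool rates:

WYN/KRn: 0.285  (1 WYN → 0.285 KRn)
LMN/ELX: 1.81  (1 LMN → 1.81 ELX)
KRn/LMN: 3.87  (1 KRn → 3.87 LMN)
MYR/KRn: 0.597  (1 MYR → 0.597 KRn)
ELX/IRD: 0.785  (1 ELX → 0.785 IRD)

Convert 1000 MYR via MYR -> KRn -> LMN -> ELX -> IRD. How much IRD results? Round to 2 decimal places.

3282.72

1000 MYR × 0.597 = 597 KRn
597 KRn × 3.87 = 2310.39 LMN
2310.39 LMN × 1.81 = 4181.8059 ELX
4181.8059 ELX × 0.785 = 3282.7176315 IRD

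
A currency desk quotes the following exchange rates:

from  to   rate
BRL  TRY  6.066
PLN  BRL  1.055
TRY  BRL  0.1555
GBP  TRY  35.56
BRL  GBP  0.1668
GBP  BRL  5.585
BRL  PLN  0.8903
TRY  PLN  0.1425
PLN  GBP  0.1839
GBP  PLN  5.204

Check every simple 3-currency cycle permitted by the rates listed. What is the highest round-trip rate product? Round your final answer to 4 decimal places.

0.9319

GBP→TRY→PLN→GBP: 35.56 × 0.1425 × 0.1839 = 0.93188
GBP→TRY→BRL→GBP: 35.56 × 0.1555 × 0.1668 = 0.92233
GBP→PLN→BRL→GBP: 5.204 × 1.055 × 0.1668 = 0.91577
GBP→BRL→PLN→GBP: 5.585 × 0.8903 × 0.1839 = 0.91441
BRL→TRY→PLN→BRL: 6.066 × 0.1425 × 1.055 = 0.91195
Maximum is GBP→TRY→PLN→GBP at 0.9319; no arbitrage — every cycle loses value.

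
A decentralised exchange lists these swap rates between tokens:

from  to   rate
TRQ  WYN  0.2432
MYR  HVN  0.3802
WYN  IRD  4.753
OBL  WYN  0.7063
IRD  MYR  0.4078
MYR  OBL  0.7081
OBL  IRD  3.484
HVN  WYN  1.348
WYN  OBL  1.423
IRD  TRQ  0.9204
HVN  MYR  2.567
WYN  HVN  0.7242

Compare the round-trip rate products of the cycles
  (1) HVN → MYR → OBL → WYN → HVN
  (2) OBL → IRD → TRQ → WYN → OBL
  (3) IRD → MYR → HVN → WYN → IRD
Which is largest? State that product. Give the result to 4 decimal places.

1.1097

(1) 2.567 × 0.7081 × 0.7063 × 0.7242 = 0.92975
(2) 3.484 × 0.9204 × 0.2432 × 1.423 = 1.10975
(3) 0.4078 × 0.3802 × 1.348 × 4.753 = 0.99338
Highest is cycle (2) at 1.1097 (>1, arbitrage).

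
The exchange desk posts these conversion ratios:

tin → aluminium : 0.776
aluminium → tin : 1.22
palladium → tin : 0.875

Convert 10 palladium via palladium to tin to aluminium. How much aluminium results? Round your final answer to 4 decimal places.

10 palladium × 0.875 = 8.75 tin
8.75 tin × 0.776 = 6.79 aluminium

6.7900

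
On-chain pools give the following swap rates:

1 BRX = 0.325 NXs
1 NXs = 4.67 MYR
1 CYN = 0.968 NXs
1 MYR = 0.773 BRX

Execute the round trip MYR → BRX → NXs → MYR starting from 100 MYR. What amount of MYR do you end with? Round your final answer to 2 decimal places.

117.32

100 MYR × 0.773 = 77.3 BRX
77.3 BRX × 0.325 = 25.1225 NXs
25.1225 NXs × 4.67 = 117.322075 MYR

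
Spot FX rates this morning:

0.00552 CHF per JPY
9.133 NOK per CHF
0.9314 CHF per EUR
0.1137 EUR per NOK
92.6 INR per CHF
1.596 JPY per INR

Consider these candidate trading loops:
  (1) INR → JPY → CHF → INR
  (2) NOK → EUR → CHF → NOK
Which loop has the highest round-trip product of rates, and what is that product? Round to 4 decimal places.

(1) 1.596 × 0.00552 × 92.6 = 0.81580
(2) 0.1137 × 0.9314 × 9.133 = 0.96719
Highest is cycle (2) at 0.9672 (≤1, no arbitrage).

0.9672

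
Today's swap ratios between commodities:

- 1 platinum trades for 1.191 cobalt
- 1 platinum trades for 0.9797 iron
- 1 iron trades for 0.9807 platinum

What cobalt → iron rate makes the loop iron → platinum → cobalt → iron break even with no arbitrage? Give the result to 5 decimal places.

Known legs of the cycle: 0.9807 × 1.191 = 1.1680137
For no arbitrage the full-cycle product must be 1, so the missing rate is 1 / 1.1680137 ≈ 0.8561543.

0.85615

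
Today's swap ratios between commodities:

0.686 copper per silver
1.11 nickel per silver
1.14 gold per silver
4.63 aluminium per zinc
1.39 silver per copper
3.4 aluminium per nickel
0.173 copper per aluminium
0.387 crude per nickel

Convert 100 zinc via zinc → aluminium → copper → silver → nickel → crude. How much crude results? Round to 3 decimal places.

100 zinc × 4.63 = 463 aluminium
463 aluminium × 0.173 = 80.099 copper
80.099 copper × 1.39 = 111.33761 silver
111.33761 silver × 1.11 = 123.5847471 nickel
123.5847471 nickel × 0.387 = 47.8272971277 crude

47.827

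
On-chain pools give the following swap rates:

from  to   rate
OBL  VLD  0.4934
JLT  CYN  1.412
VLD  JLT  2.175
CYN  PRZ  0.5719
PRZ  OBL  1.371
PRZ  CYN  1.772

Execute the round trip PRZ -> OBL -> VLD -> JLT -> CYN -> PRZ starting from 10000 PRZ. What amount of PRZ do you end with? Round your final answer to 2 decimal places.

10000 PRZ × 1.371 = 13710 OBL
13710 OBL × 0.4934 = 6764.514 VLD
6764.514 VLD × 2.175 = 14712.81795 JLT
14712.81795 JLT × 1.412 = 20774.4989454 CYN
20774.4989454 CYN × 0.5719 = 11880.93594687426 PRZ

11880.94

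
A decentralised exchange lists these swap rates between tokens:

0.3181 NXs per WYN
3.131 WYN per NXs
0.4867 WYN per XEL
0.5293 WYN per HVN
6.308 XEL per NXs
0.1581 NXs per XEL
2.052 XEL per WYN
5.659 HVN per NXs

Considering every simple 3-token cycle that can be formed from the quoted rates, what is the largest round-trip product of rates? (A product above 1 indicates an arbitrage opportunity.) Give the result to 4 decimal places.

XEL→NXs→WYN→XEL: 0.1581 × 3.131 × 2.052 = 1.01576
XEL→WYN→NXs→XEL: 0.4867 × 0.3181 × 6.308 = 0.97660
NXs→HVN→WYN→NXs: 5.659 × 0.5293 × 0.3181 = 0.95281
Maximum is XEL→NXs→WYN→XEL at 1.0158; arbitrage exists.

1.0158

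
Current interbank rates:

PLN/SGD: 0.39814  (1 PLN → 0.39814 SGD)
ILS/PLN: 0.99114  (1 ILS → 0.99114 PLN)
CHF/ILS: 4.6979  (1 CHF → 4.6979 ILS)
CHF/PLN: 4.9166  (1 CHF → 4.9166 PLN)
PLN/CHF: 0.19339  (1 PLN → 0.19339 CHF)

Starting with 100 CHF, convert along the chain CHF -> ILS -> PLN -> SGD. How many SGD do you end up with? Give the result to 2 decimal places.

100 CHF × 4.6979 = 469.79 ILS
469.79 ILS × 0.99114 = 465.6276606 PLN
465.6276606 PLN × 0.39814 = 185.384996791284 SGD

185.38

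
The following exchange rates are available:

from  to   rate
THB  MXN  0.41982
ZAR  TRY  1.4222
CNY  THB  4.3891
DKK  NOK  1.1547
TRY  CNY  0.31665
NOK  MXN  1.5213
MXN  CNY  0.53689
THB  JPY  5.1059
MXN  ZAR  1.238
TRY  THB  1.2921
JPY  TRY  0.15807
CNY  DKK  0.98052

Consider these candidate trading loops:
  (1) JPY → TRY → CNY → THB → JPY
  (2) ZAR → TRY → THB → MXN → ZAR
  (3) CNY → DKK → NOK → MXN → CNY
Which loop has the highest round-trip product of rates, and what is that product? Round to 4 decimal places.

1.1217

(1) 0.15807 × 0.31665 × 4.3891 × 5.1059 = 1.12170
(2) 1.4222 × 1.2921 × 0.41982 × 1.238 = 0.95508
(3) 0.98052 × 1.1547 × 1.5213 × 0.53689 = 0.92475
Highest is cycle (1) at 1.1217 (>1, arbitrage).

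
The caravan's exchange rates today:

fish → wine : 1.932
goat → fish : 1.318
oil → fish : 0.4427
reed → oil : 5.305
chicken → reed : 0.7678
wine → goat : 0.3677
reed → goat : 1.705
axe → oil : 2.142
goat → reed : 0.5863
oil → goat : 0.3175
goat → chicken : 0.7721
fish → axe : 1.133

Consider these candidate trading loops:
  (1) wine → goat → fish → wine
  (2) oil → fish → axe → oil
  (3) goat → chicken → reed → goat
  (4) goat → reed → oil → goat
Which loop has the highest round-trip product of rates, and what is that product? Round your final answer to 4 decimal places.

(1) 0.3677 × 1.318 × 1.932 = 0.93630
(2) 0.4427 × 1.133 × 2.142 = 1.07438
(3) 0.7721 × 0.7678 × 1.705 = 1.01076
(4) 0.5863 × 5.305 × 0.3175 = 0.98753
Highest is cycle (2) at 1.0744 (>1, arbitrage).

1.0744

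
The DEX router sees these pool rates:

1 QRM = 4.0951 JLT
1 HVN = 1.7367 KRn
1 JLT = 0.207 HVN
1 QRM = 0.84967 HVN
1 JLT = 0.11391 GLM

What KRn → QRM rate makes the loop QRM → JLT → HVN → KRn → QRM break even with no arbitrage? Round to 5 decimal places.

Known legs of the cycle: 4.0951 × 0.207 × 1.7367 = 1.47217575519
For no arbitrage the full-cycle product must be 1, so the missing rate is 1 / 1.47217575519 ≈ 0.6792667.

0.67927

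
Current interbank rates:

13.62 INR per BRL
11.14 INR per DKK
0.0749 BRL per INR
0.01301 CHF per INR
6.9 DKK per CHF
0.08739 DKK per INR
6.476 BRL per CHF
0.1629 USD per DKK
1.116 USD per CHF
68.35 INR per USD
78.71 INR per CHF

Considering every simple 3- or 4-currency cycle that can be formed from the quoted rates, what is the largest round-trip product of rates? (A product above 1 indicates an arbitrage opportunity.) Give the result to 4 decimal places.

1.1475

BRL→INR→CHF→BRL: 13.62 × 0.01301 × 6.476 = 1.14752
DKK→INR→CHF→DKK: 11.14 × 0.01301 × 6.9 = 1.00003
DKK→USD→INR→CHF→DKK: 0.1629 × 68.35 × 0.01301 × 6.9 = 0.99951
INR→CHF→USD→INR: 0.01301 × 1.116 × 68.35 = 0.99238
DKK→USD→INR→DKK: 0.1629 × 68.35 × 0.08739 = 0.97302
Maximum is BRL→INR→CHF→BRL at 1.1475; arbitrage exists.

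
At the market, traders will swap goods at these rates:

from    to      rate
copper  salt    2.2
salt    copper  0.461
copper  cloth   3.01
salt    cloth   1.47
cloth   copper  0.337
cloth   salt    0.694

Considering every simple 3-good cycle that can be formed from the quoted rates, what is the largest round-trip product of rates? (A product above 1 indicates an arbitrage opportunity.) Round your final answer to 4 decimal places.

cloth→copper→salt→cloth: 0.337 × 2.2 × 1.47 = 1.08986
cloth→salt→copper→cloth: 0.694 × 0.461 × 3.01 = 0.96300
Maximum is cloth→copper→salt→cloth at 1.0899; arbitrage exists.

1.0899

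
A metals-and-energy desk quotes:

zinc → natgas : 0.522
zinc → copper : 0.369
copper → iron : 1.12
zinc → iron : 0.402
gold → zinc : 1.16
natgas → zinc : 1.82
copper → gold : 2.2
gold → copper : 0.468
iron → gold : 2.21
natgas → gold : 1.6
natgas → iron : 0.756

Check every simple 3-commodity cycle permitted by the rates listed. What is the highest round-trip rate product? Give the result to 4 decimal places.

1.1584

copper→iron→gold→copper: 1.12 × 2.21 × 0.468 = 1.15839
zinc→iron→gold→zinc: 0.402 × 2.21 × 1.16 = 1.03057
zinc→natgas→gold→zinc: 0.522 × 1.6 × 1.16 = 0.96883
zinc→copper→gold→zinc: 0.369 × 2.2 × 1.16 = 0.94169
Maximum is copper→iron→gold→copper at 1.1584; arbitrage exists.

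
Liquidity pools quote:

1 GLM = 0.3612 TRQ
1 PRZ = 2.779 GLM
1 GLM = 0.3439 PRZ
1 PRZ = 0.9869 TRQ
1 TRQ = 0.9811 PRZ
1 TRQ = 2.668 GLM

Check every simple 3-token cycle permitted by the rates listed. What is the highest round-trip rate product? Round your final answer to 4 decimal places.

0.9848

GLM→TRQ→PRZ→GLM: 0.3612 × 0.9811 × 2.779 = 0.98480
GLM→PRZ→TRQ→GLM: 0.3439 × 0.9869 × 2.668 = 0.90551
Maximum is GLM→TRQ→PRZ→GLM at 0.9848; no arbitrage — every cycle loses value.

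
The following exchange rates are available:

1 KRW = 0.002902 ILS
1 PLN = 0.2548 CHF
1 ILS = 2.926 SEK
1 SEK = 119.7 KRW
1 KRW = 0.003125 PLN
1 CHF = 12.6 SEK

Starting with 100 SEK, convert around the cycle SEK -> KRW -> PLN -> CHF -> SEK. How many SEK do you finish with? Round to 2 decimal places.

120.09

100 SEK × 119.7 = 11970 KRW
11970 KRW × 0.003125 = 37.40625 PLN
37.40625 PLN × 0.2548 = 9.5311125 CHF
9.5311125 CHF × 12.6 = 120.0920175 SEK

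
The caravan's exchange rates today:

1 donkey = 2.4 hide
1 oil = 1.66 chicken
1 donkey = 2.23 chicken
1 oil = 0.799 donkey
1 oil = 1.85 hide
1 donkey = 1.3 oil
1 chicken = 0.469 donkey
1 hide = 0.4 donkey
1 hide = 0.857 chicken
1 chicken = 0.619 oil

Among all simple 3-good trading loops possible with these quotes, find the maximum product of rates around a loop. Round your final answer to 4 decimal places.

oil→donkey→chicken→oil: 0.799 × 2.23 × 0.619 = 1.10292
oil→chicken→donkey→oil: 1.66 × 0.469 × 1.3 = 1.01210
oil→hide→chicken→oil: 1.85 × 0.857 × 0.619 = 0.98139
chicken→donkey→hide→chicken: 0.469 × 2.4 × 0.857 = 0.96464
oil→hide→donkey→oil: 1.85 × 0.4 × 1.3 = 0.96200
Maximum is oil→donkey→chicken→oil at 1.1029; arbitrage exists.

1.1029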